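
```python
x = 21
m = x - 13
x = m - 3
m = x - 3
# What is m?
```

Answer: 2

Derivation:
Trace (tracking m):
x = 21  # -> x = 21
m = x - 13  # -> m = 8
x = m - 3  # -> x = 5
m = x - 3  # -> m = 2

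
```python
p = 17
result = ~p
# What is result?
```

Trace (tracking result):
p = 17  # -> p = 17
result = ~p  # -> result = -18

Answer: -18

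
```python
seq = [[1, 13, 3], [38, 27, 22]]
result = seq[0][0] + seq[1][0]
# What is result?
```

Trace (tracking result):
seq = [[1, 13, 3], [38, 27, 22]]  # -> seq = [[1, 13, 3], [38, 27, 22]]
result = seq[0][0] + seq[1][0]  # -> result = 39

Answer: 39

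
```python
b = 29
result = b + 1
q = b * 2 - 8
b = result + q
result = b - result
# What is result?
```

Answer: 50

Derivation:
Trace (tracking result):
b = 29  # -> b = 29
result = b + 1  # -> result = 30
q = b * 2 - 8  # -> q = 50
b = result + q  # -> b = 80
result = b - result  # -> result = 50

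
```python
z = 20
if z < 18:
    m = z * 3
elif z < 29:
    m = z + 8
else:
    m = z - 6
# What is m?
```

Trace (tracking m):
z = 20  # -> z = 20
if z < 18:  # condition is False
elif z < 29:  # condition is True
    m = z + 8  # -> m = 28

Answer: 28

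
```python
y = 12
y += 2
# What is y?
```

Answer: 14

Derivation:
Trace (tracking y):
y = 12  # -> y = 12
y += 2  # -> y = 14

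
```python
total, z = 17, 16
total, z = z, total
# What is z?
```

Answer: 17

Derivation:
Trace (tracking z):
total, z = (17, 16)  # -> total = 17, z = 16
total, z = (z, total)  # -> total = 16, z = 17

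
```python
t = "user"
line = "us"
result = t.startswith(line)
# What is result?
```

Answer: True

Derivation:
Trace (tracking result):
t = 'user'  # -> t = 'user'
line = 'us'  # -> line = 'us'
result = t.startswith(line)  # -> result = True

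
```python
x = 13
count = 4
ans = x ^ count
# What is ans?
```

Trace (tracking ans):
x = 13  # -> x = 13
count = 4  # -> count = 4
ans = x ^ count  # -> ans = 9

Answer: 9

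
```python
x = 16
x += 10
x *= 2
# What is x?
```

Trace (tracking x):
x = 16  # -> x = 16
x += 10  # -> x = 26
x *= 2  # -> x = 52

Answer: 52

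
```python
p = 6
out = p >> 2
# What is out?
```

Trace (tracking out):
p = 6  # -> p = 6
out = p >> 2  # -> out = 1

Answer: 1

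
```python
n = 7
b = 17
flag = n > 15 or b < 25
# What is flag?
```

Answer: True

Derivation:
Trace (tracking flag):
n = 7  # -> n = 7
b = 17  # -> b = 17
flag = n > 15 or b < 25  # -> flag = True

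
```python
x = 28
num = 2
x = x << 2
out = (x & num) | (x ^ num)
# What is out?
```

Trace (tracking out):
x = 28  # -> x = 28
num = 2  # -> num = 2
x = x << 2  # -> x = 112
out = x & num | x ^ num  # -> out = 114

Answer: 114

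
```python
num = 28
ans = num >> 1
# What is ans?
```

Trace (tracking ans):
num = 28  # -> num = 28
ans = num >> 1  # -> ans = 14

Answer: 14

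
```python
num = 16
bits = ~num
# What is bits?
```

Answer: -17

Derivation:
Trace (tracking bits):
num = 16  # -> num = 16
bits = ~num  # -> bits = -17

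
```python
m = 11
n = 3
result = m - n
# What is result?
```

Trace (tracking result):
m = 11  # -> m = 11
n = 3  # -> n = 3
result = m - n  # -> result = 8

Answer: 8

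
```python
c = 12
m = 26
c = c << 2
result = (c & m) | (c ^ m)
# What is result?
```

Answer: 58

Derivation:
Trace (tracking result):
c = 12  # -> c = 12
m = 26  # -> m = 26
c = c << 2  # -> c = 48
result = c & m | c ^ m  # -> result = 58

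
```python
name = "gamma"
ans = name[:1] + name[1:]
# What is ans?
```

Answer: 'gamma'

Derivation:
Trace (tracking ans):
name = 'gamma'  # -> name = 'gamma'
ans = name[:1] + name[1:]  # -> ans = 'gamma'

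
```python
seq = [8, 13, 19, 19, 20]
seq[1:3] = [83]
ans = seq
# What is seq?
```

Answer: [8, 83, 19, 20]

Derivation:
Trace (tracking seq):
seq = [8, 13, 19, 19, 20]  # -> seq = [8, 13, 19, 19, 20]
seq[1:3] = [83]  # -> seq = [8, 83, 19, 20]
ans = seq  # -> ans = [8, 83, 19, 20]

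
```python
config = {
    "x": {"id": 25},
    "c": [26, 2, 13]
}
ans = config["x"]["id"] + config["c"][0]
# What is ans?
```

Answer: 51

Derivation:
Trace (tracking ans):
config = {'x': {'id': 25}, 'c': [26, 2, 13]}  # -> config = {'x': {'id': 25}, 'c': [26, 2, 13]}
ans = config['x']['id'] + config['c'][0]  # -> ans = 51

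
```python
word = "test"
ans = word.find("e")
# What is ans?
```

Answer: 1

Derivation:
Trace (tracking ans):
word = 'test'  # -> word = 'test'
ans = word.find('e')  # -> ans = 1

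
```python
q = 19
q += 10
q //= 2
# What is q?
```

Answer: 14

Derivation:
Trace (tracking q):
q = 19  # -> q = 19
q += 10  # -> q = 29
q //= 2  # -> q = 14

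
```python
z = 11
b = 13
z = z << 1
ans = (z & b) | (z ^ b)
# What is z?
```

Trace (tracking z):
z = 11  # -> z = 11
b = 13  # -> b = 13
z = z << 1  # -> z = 22
ans = z & b | z ^ b  # -> ans = 31

Answer: 22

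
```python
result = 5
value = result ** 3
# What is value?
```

Answer: 125

Derivation:
Trace (tracking value):
result = 5  # -> result = 5
value = result ** 3  # -> value = 125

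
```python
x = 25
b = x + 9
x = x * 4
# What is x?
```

Trace (tracking x):
x = 25  # -> x = 25
b = x + 9  # -> b = 34
x = x * 4  # -> x = 100

Answer: 100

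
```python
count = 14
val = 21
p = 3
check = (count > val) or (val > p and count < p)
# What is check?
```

Answer: False

Derivation:
Trace (tracking check):
count = 14  # -> count = 14
val = 21  # -> val = 21
p = 3  # -> p = 3
check = count > val or (val > p and count < p)  # -> check = False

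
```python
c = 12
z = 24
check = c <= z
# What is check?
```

Trace (tracking check):
c = 12  # -> c = 12
z = 24  # -> z = 24
check = c <= z  # -> check = True

Answer: True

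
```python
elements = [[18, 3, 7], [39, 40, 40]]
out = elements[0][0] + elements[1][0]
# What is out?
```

Trace (tracking out):
elements = [[18, 3, 7], [39, 40, 40]]  # -> elements = [[18, 3, 7], [39, 40, 40]]
out = elements[0][0] + elements[1][0]  # -> out = 57

Answer: 57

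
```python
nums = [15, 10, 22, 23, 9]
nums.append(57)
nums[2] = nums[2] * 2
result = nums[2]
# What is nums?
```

Answer: [15, 10, 44, 23, 9, 57]

Derivation:
Trace (tracking nums):
nums = [15, 10, 22, 23, 9]  # -> nums = [15, 10, 22, 23, 9]
nums.append(57)  # -> nums = [15, 10, 22, 23, 9, 57]
nums[2] = nums[2] * 2  # -> nums = [15, 10, 44, 23, 9, 57]
result = nums[2]  # -> result = 44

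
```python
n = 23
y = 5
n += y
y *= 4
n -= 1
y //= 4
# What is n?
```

Answer: 27

Derivation:
Trace (tracking n):
n = 23  # -> n = 23
y = 5  # -> y = 5
n += y  # -> n = 28
y *= 4  # -> y = 20
n -= 1  # -> n = 27
y //= 4  # -> y = 5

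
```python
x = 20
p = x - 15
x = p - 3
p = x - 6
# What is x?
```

Trace (tracking x):
x = 20  # -> x = 20
p = x - 15  # -> p = 5
x = p - 3  # -> x = 2
p = x - 6  # -> p = -4

Answer: 2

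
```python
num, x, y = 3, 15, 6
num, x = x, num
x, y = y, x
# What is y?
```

Trace (tracking y):
num, x, y = (3, 15, 6)  # -> num = 3, x = 15, y = 6
num, x = (x, num)  # -> num = 15, x = 3
x, y = (y, x)  # -> x = 6, y = 3

Answer: 3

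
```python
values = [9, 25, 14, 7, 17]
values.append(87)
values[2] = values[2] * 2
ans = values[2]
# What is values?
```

Answer: [9, 25, 28, 7, 17, 87]

Derivation:
Trace (tracking values):
values = [9, 25, 14, 7, 17]  # -> values = [9, 25, 14, 7, 17]
values.append(87)  # -> values = [9, 25, 14, 7, 17, 87]
values[2] = values[2] * 2  # -> values = [9, 25, 28, 7, 17, 87]
ans = values[2]  # -> ans = 28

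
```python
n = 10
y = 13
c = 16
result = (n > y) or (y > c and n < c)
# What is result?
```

Answer: False

Derivation:
Trace (tracking result):
n = 10  # -> n = 10
y = 13  # -> y = 13
c = 16  # -> c = 16
result = n > y or (y > c and n < c)  # -> result = False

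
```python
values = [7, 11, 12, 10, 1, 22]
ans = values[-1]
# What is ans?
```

Trace (tracking ans):
values = [7, 11, 12, 10, 1, 22]  # -> values = [7, 11, 12, 10, 1, 22]
ans = values[-1]  # -> ans = 22

Answer: 22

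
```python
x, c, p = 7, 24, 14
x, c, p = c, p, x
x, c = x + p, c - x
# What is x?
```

Trace (tracking x):
x, c, p = (7, 24, 14)  # -> x = 7, c = 24, p = 14
x, c, p = (c, p, x)  # -> x = 24, c = 14, p = 7
x, c = (x + p, c - x)  # -> x = 31, c = -10

Answer: 31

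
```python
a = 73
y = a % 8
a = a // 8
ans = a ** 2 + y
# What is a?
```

Answer: 9

Derivation:
Trace (tracking a):
a = 73  # -> a = 73
y = a % 8  # -> y = 1
a = a // 8  # -> a = 9
ans = a ** 2 + y  # -> ans = 82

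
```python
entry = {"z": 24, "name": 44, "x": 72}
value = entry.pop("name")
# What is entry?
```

Trace (tracking entry):
entry = {'z': 24, 'name': 44, 'x': 72}  # -> entry = {'z': 24, 'name': 44, 'x': 72}
value = entry.pop('name')  # -> value = 44

Answer: {'z': 24, 'x': 72}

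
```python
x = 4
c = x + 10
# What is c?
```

Trace (tracking c):
x = 4  # -> x = 4
c = x + 10  # -> c = 14

Answer: 14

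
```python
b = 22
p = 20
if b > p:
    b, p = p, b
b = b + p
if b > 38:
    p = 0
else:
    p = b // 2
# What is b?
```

Answer: 42

Derivation:
Trace (tracking b):
b = 22  # -> b = 22
p = 20  # -> p = 20
if b > p:  # condition is True
    b, p = (p, b)  # -> b = 20, p = 22
b = b + p  # -> b = 42
if b > 38:  # condition is True
    p = 0  # -> p = 0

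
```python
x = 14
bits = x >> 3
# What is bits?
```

Trace (tracking bits):
x = 14  # -> x = 14
bits = x >> 3  # -> bits = 1

Answer: 1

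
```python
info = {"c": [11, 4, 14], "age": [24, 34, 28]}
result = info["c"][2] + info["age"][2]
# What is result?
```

Trace (tracking result):
info = {'c': [11, 4, 14], 'age': [24, 34, 28]}  # -> info = {'c': [11, 4, 14], 'age': [24, 34, 28]}
result = info['c'][2] + info['age'][2]  # -> result = 42

Answer: 42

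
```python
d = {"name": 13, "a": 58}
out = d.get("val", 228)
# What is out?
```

Answer: 228

Derivation:
Trace (tracking out):
d = {'name': 13, 'a': 58}  # -> d = {'name': 13, 'a': 58}
out = d.get('val', 228)  # -> out = 228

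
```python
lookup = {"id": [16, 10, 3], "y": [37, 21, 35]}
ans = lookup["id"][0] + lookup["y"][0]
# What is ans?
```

Trace (tracking ans):
lookup = {'id': [16, 10, 3], 'y': [37, 21, 35]}  # -> lookup = {'id': [16, 10, 3], 'y': [37, 21, 35]}
ans = lookup['id'][0] + lookup['y'][0]  # -> ans = 53

Answer: 53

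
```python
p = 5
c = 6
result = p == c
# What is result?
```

Trace (tracking result):
p = 5  # -> p = 5
c = 6  # -> c = 6
result = p == c  # -> result = False

Answer: False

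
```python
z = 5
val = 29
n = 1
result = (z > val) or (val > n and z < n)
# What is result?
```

Trace (tracking result):
z = 5  # -> z = 5
val = 29  # -> val = 29
n = 1  # -> n = 1
result = z > val or (val > n and z < n)  # -> result = False

Answer: False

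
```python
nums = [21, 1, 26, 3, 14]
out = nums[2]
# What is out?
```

Trace (tracking out):
nums = [21, 1, 26, 3, 14]  # -> nums = [21, 1, 26, 3, 14]
out = nums[2]  # -> out = 26

Answer: 26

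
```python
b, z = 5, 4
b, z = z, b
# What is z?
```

Answer: 5

Derivation:
Trace (tracking z):
b, z = (5, 4)  # -> b = 5, z = 4
b, z = (z, b)  # -> b = 4, z = 5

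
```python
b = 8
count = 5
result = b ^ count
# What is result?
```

Answer: 13

Derivation:
Trace (tracking result):
b = 8  # -> b = 8
count = 5  # -> count = 5
result = b ^ count  # -> result = 13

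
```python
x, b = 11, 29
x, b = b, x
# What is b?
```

Answer: 11

Derivation:
Trace (tracking b):
x, b = (11, 29)  # -> x = 11, b = 29
x, b = (b, x)  # -> x = 29, b = 11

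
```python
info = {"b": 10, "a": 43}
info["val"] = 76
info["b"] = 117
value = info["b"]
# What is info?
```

Answer: {'b': 117, 'a': 43, 'val': 76}

Derivation:
Trace (tracking info):
info = {'b': 10, 'a': 43}  # -> info = {'b': 10, 'a': 43}
info['val'] = 76  # -> info = {'b': 10, 'a': 43, 'val': 76}
info['b'] = 117  # -> info = {'b': 117, 'a': 43, 'val': 76}
value = info['b']  # -> value = 117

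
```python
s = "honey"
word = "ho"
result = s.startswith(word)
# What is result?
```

Answer: True

Derivation:
Trace (tracking result):
s = 'honey'  # -> s = 'honey'
word = 'ho'  # -> word = 'ho'
result = s.startswith(word)  # -> result = True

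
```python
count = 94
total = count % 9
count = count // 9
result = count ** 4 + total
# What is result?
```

Answer: 10004

Derivation:
Trace (tracking result):
count = 94  # -> count = 94
total = count % 9  # -> total = 4
count = count // 9  # -> count = 10
result = count ** 4 + total  # -> result = 10004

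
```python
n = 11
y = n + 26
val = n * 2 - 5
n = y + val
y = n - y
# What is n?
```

Answer: 54

Derivation:
Trace (tracking n):
n = 11  # -> n = 11
y = n + 26  # -> y = 37
val = n * 2 - 5  # -> val = 17
n = y + val  # -> n = 54
y = n - y  # -> y = 17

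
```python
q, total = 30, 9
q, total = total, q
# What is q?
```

Answer: 9

Derivation:
Trace (tracking q):
q, total = (30, 9)  # -> q = 30, total = 9
q, total = (total, q)  # -> q = 9, total = 30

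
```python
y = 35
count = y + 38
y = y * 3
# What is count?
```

Trace (tracking count):
y = 35  # -> y = 35
count = y + 38  # -> count = 73
y = y * 3  # -> y = 105

Answer: 73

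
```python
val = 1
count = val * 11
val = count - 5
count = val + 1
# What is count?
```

Answer: 7

Derivation:
Trace (tracking count):
val = 1  # -> val = 1
count = val * 11  # -> count = 11
val = count - 5  # -> val = 6
count = val + 1  # -> count = 7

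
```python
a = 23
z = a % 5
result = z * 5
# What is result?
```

Answer: 15

Derivation:
Trace (tracking result):
a = 23  # -> a = 23
z = a % 5  # -> z = 3
result = z * 5  # -> result = 15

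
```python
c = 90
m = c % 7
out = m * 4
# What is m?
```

Trace (tracking m):
c = 90  # -> c = 90
m = c % 7  # -> m = 6
out = m * 4  # -> out = 24

Answer: 6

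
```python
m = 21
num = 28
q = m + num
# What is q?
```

Trace (tracking q):
m = 21  # -> m = 21
num = 28  # -> num = 28
q = m + num  # -> q = 49

Answer: 49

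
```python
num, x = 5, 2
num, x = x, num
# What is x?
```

Answer: 5

Derivation:
Trace (tracking x):
num, x = (5, 2)  # -> num = 5, x = 2
num, x = (x, num)  # -> num = 2, x = 5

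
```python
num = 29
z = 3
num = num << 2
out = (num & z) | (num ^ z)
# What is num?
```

Answer: 116

Derivation:
Trace (tracking num):
num = 29  # -> num = 29
z = 3  # -> z = 3
num = num << 2  # -> num = 116
out = num & z | num ^ z  # -> out = 119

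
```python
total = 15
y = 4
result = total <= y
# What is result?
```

Answer: False

Derivation:
Trace (tracking result):
total = 15  # -> total = 15
y = 4  # -> y = 4
result = total <= y  # -> result = False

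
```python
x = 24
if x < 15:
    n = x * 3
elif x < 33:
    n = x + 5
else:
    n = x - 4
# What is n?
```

Trace (tracking n):
x = 24  # -> x = 24
if x < 15:  # condition is False
elif x < 33:  # condition is True
    n = x + 5  # -> n = 29

Answer: 29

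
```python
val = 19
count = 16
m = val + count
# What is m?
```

Trace (tracking m):
val = 19  # -> val = 19
count = 16  # -> count = 16
m = val + count  # -> m = 35

Answer: 35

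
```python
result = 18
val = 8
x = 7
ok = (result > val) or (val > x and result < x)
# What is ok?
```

Answer: True

Derivation:
Trace (tracking ok):
result = 18  # -> result = 18
val = 8  # -> val = 8
x = 7  # -> x = 7
ok = result > val or (val > x and result < x)  # -> ok = True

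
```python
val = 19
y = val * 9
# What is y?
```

Answer: 171

Derivation:
Trace (tracking y):
val = 19  # -> val = 19
y = val * 9  # -> y = 171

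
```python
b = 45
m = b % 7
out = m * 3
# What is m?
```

Trace (tracking m):
b = 45  # -> b = 45
m = b % 7  # -> m = 3
out = m * 3  # -> out = 9

Answer: 3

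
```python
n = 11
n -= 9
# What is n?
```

Answer: 2

Derivation:
Trace (tracking n):
n = 11  # -> n = 11
n -= 9  # -> n = 2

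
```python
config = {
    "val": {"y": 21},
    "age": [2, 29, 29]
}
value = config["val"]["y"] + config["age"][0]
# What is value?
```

Answer: 23

Derivation:
Trace (tracking value):
config = {'val': {'y': 21}, 'age': [2, 29, 29]}  # -> config = {'val': {'y': 21}, 'age': [2, 29, 29]}
value = config['val']['y'] + config['age'][0]  # -> value = 23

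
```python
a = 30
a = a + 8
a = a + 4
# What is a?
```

Trace (tracking a):
a = 30  # -> a = 30
a = a + 8  # -> a = 38
a = a + 4  # -> a = 42

Answer: 42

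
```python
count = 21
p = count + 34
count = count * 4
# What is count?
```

Answer: 84

Derivation:
Trace (tracking count):
count = 21  # -> count = 21
p = count + 34  # -> p = 55
count = count * 4  # -> count = 84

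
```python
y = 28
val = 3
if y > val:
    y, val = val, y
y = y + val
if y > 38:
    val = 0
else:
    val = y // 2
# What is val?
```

Trace (tracking val):
y = 28  # -> y = 28
val = 3  # -> val = 3
if y > val:  # condition is True
    y, val = (val, y)  # -> y = 3, val = 28
y = y + val  # -> y = 31
if y > 38:  # condition is False
else:
    val = y // 2  # -> val = 15

Answer: 15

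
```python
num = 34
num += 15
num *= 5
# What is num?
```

Answer: 245

Derivation:
Trace (tracking num):
num = 34  # -> num = 34
num += 15  # -> num = 49
num *= 5  # -> num = 245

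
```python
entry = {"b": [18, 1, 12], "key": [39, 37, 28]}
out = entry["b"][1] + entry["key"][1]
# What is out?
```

Answer: 38

Derivation:
Trace (tracking out):
entry = {'b': [18, 1, 12], 'key': [39, 37, 28]}  # -> entry = {'b': [18, 1, 12], 'key': [39, 37, 28]}
out = entry['b'][1] + entry['key'][1]  # -> out = 38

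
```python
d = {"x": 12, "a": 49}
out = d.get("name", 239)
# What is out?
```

Answer: 239

Derivation:
Trace (tracking out):
d = {'x': 12, 'a': 49}  # -> d = {'x': 12, 'a': 49}
out = d.get('name', 239)  # -> out = 239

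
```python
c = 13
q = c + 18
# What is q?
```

Trace (tracking q):
c = 13  # -> c = 13
q = c + 18  # -> q = 31

Answer: 31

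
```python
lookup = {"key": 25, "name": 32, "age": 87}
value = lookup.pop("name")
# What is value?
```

Trace (tracking value):
lookup = {'key': 25, 'name': 32, 'age': 87}  # -> lookup = {'key': 25, 'name': 32, 'age': 87}
value = lookup.pop('name')  # -> value = 32

Answer: 32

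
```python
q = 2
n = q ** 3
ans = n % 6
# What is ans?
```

Answer: 2

Derivation:
Trace (tracking ans):
q = 2  # -> q = 2
n = q ** 3  # -> n = 8
ans = n % 6  # -> ans = 2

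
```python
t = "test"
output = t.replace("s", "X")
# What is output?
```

Trace (tracking output):
t = 'test'  # -> t = 'test'
output = t.replace('s', 'X')  # -> output = 'teXt'

Answer: 'teXt'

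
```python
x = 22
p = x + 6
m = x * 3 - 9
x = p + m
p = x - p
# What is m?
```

Answer: 57

Derivation:
Trace (tracking m):
x = 22  # -> x = 22
p = x + 6  # -> p = 28
m = x * 3 - 9  # -> m = 57
x = p + m  # -> x = 85
p = x - p  # -> p = 57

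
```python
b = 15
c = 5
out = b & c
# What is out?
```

Trace (tracking out):
b = 15  # -> b = 15
c = 5  # -> c = 5
out = b & c  # -> out = 5

Answer: 5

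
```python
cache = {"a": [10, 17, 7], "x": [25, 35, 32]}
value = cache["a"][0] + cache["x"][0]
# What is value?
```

Trace (tracking value):
cache = {'a': [10, 17, 7], 'x': [25, 35, 32]}  # -> cache = {'a': [10, 17, 7], 'x': [25, 35, 32]}
value = cache['a'][0] + cache['x'][0]  # -> value = 35

Answer: 35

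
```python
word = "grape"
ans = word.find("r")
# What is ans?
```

Answer: 1

Derivation:
Trace (tracking ans):
word = 'grape'  # -> word = 'grape'
ans = word.find('r')  # -> ans = 1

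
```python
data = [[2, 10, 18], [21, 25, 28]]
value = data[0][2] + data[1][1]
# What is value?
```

Trace (tracking value):
data = [[2, 10, 18], [21, 25, 28]]  # -> data = [[2, 10, 18], [21, 25, 28]]
value = data[0][2] + data[1][1]  # -> value = 43

Answer: 43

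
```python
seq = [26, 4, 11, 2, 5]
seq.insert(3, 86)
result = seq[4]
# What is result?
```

Trace (tracking result):
seq = [26, 4, 11, 2, 5]  # -> seq = [26, 4, 11, 2, 5]
seq.insert(3, 86)  # -> seq = [26, 4, 11, 86, 2, 5]
result = seq[4]  # -> result = 2

Answer: 2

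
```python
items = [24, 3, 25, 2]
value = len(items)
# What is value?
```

Answer: 4

Derivation:
Trace (tracking value):
items = [24, 3, 25, 2]  # -> items = [24, 3, 25, 2]
value = len(items)  # -> value = 4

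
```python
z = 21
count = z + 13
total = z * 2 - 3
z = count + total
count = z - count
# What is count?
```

Answer: 39

Derivation:
Trace (tracking count):
z = 21  # -> z = 21
count = z + 13  # -> count = 34
total = z * 2 - 3  # -> total = 39
z = count + total  # -> z = 73
count = z - count  # -> count = 39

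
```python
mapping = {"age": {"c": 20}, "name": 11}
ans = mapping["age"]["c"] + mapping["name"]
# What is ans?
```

Trace (tracking ans):
mapping = {'age': {'c': 20}, 'name': 11}  # -> mapping = {'age': {'c': 20}, 'name': 11}
ans = mapping['age']['c'] + mapping['name']  # -> ans = 31

Answer: 31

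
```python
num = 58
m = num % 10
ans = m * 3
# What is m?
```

Trace (tracking m):
num = 58  # -> num = 58
m = num % 10  # -> m = 8
ans = m * 3  # -> ans = 24

Answer: 8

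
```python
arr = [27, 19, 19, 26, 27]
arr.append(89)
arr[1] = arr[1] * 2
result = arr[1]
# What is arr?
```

Answer: [27, 38, 19, 26, 27, 89]

Derivation:
Trace (tracking arr):
arr = [27, 19, 19, 26, 27]  # -> arr = [27, 19, 19, 26, 27]
arr.append(89)  # -> arr = [27, 19, 19, 26, 27, 89]
arr[1] = arr[1] * 2  # -> arr = [27, 38, 19, 26, 27, 89]
result = arr[1]  # -> result = 38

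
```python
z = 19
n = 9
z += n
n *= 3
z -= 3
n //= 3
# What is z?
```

Answer: 25

Derivation:
Trace (tracking z):
z = 19  # -> z = 19
n = 9  # -> n = 9
z += n  # -> z = 28
n *= 3  # -> n = 27
z -= 3  # -> z = 25
n //= 3  # -> n = 9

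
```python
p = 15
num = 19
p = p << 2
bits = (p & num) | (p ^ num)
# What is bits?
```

Trace (tracking bits):
p = 15  # -> p = 15
num = 19  # -> num = 19
p = p << 2  # -> p = 60
bits = p & num | p ^ num  # -> bits = 63

Answer: 63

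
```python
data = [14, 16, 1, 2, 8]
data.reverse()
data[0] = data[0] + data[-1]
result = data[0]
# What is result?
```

Answer: 22

Derivation:
Trace (tracking result):
data = [14, 16, 1, 2, 8]  # -> data = [14, 16, 1, 2, 8]
data.reverse()  # -> data = [8, 2, 1, 16, 14]
data[0] = data[0] + data[-1]  # -> data = [22, 2, 1, 16, 14]
result = data[0]  # -> result = 22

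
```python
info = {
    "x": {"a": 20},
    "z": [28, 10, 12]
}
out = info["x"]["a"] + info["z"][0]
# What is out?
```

Trace (tracking out):
info = {'x': {'a': 20}, 'z': [28, 10, 12]}  # -> info = {'x': {'a': 20}, 'z': [28, 10, 12]}
out = info['x']['a'] + info['z'][0]  # -> out = 48

Answer: 48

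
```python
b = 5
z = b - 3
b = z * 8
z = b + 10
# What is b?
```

Trace (tracking b):
b = 5  # -> b = 5
z = b - 3  # -> z = 2
b = z * 8  # -> b = 16
z = b + 10  # -> z = 26

Answer: 16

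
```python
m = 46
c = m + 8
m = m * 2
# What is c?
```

Trace (tracking c):
m = 46  # -> m = 46
c = m + 8  # -> c = 54
m = m * 2  # -> m = 92

Answer: 54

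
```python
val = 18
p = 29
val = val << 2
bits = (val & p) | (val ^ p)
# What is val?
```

Answer: 72

Derivation:
Trace (tracking val):
val = 18  # -> val = 18
p = 29  # -> p = 29
val = val << 2  # -> val = 72
bits = val & p | val ^ p  # -> bits = 93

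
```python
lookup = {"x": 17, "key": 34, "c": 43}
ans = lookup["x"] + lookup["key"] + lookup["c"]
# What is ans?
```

Trace (tracking ans):
lookup = {'x': 17, 'key': 34, 'c': 43}  # -> lookup = {'x': 17, 'key': 34, 'c': 43}
ans = lookup['x'] + lookup['key'] + lookup['c']  # -> ans = 94

Answer: 94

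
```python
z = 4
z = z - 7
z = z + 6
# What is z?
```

Answer: 3

Derivation:
Trace (tracking z):
z = 4  # -> z = 4
z = z - 7  # -> z = -3
z = z + 6  # -> z = 3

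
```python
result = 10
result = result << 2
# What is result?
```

Trace (tracking result):
result = 10  # -> result = 10
result = result << 2  # -> result = 40

Answer: 40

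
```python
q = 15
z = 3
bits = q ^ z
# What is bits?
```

Trace (tracking bits):
q = 15  # -> q = 15
z = 3  # -> z = 3
bits = q ^ z  # -> bits = 12

Answer: 12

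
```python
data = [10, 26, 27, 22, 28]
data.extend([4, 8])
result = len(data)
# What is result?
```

Answer: 7

Derivation:
Trace (tracking result):
data = [10, 26, 27, 22, 28]  # -> data = [10, 26, 27, 22, 28]
data.extend([4, 8])  # -> data = [10, 26, 27, 22, 28, 4, 8]
result = len(data)  # -> result = 7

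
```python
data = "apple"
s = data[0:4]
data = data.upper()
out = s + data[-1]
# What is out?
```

Trace (tracking out):
data = 'apple'  # -> data = 'apple'
s = data[0:4]  # -> s = 'appl'
data = data.upper()  # -> data = 'APPLE'
out = s + data[-1]  # -> out = 'applE'

Answer: 'applE'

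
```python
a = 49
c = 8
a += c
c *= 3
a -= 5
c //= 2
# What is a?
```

Answer: 52

Derivation:
Trace (tracking a):
a = 49  # -> a = 49
c = 8  # -> c = 8
a += c  # -> a = 57
c *= 3  # -> c = 24
a -= 5  # -> a = 52
c //= 2  # -> c = 12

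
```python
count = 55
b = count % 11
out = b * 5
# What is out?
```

Trace (tracking out):
count = 55  # -> count = 55
b = count % 11  # -> b = 0
out = b * 5  # -> out = 0

Answer: 0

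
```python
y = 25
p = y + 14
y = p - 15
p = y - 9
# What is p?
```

Trace (tracking p):
y = 25  # -> y = 25
p = y + 14  # -> p = 39
y = p - 15  # -> y = 24
p = y - 9  # -> p = 15

Answer: 15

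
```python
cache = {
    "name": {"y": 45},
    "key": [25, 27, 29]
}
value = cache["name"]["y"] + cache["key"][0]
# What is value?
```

Trace (tracking value):
cache = {'name': {'y': 45}, 'key': [25, 27, 29]}  # -> cache = {'name': {'y': 45}, 'key': [25, 27, 29]}
value = cache['name']['y'] + cache['key'][0]  # -> value = 70

Answer: 70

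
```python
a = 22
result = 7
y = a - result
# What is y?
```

Trace (tracking y):
a = 22  # -> a = 22
result = 7  # -> result = 7
y = a - result  # -> y = 15

Answer: 15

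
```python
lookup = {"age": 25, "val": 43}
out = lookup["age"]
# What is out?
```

Answer: 25

Derivation:
Trace (tracking out):
lookup = {'age': 25, 'val': 43}  # -> lookup = {'age': 25, 'val': 43}
out = lookup['age']  # -> out = 25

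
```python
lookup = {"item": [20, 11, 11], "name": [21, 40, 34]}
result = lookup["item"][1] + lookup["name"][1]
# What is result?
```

Trace (tracking result):
lookup = {'item': [20, 11, 11], 'name': [21, 40, 34]}  # -> lookup = {'item': [20, 11, 11], 'name': [21, 40, 34]}
result = lookup['item'][1] + lookup['name'][1]  # -> result = 51

Answer: 51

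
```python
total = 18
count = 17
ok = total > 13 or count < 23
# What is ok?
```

Answer: True

Derivation:
Trace (tracking ok):
total = 18  # -> total = 18
count = 17  # -> count = 17
ok = total > 13 or count < 23  # -> ok = True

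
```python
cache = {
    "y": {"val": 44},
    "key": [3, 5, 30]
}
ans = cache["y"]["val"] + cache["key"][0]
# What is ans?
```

Trace (tracking ans):
cache = {'y': {'val': 44}, 'key': [3, 5, 30]}  # -> cache = {'y': {'val': 44}, 'key': [3, 5, 30]}
ans = cache['y']['val'] + cache['key'][0]  # -> ans = 47

Answer: 47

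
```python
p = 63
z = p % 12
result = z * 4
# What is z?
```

Trace (tracking z):
p = 63  # -> p = 63
z = p % 12  # -> z = 3
result = z * 4  # -> result = 12

Answer: 3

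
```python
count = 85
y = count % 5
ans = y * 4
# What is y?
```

Answer: 0

Derivation:
Trace (tracking y):
count = 85  # -> count = 85
y = count % 5  # -> y = 0
ans = y * 4  # -> ans = 0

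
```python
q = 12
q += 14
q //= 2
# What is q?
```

Answer: 13

Derivation:
Trace (tracking q):
q = 12  # -> q = 12
q += 14  # -> q = 26
q //= 2  # -> q = 13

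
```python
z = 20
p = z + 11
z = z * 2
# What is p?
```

Trace (tracking p):
z = 20  # -> z = 20
p = z + 11  # -> p = 31
z = z * 2  # -> z = 40

Answer: 31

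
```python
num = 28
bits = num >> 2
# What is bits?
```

Answer: 7

Derivation:
Trace (tracking bits):
num = 28  # -> num = 28
bits = num >> 2  # -> bits = 7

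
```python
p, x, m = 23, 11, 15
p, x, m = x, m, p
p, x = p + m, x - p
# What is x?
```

Trace (tracking x):
p, x, m = (23, 11, 15)  # -> p = 23, x = 11, m = 15
p, x, m = (x, m, p)  # -> p = 11, x = 15, m = 23
p, x = (p + m, x - p)  # -> p = 34, x = 4

Answer: 4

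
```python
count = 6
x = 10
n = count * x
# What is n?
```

Answer: 60

Derivation:
Trace (tracking n):
count = 6  # -> count = 6
x = 10  # -> x = 10
n = count * x  # -> n = 60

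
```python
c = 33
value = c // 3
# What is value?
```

Trace (tracking value):
c = 33  # -> c = 33
value = c // 3  # -> value = 11

Answer: 11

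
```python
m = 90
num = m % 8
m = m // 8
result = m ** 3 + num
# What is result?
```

Answer: 1333

Derivation:
Trace (tracking result):
m = 90  # -> m = 90
num = m % 8  # -> num = 2
m = m // 8  # -> m = 11
result = m ** 3 + num  # -> result = 1333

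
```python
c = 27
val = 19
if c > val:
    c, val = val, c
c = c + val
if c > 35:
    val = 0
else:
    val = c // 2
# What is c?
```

Answer: 46

Derivation:
Trace (tracking c):
c = 27  # -> c = 27
val = 19  # -> val = 19
if c > val:  # condition is True
    c, val = (val, c)  # -> c = 19, val = 27
c = c + val  # -> c = 46
if c > 35:  # condition is True
    val = 0  # -> val = 0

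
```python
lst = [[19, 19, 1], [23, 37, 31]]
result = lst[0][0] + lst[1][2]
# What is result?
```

Answer: 50

Derivation:
Trace (tracking result):
lst = [[19, 19, 1], [23, 37, 31]]  # -> lst = [[19, 19, 1], [23, 37, 31]]
result = lst[0][0] + lst[1][2]  # -> result = 50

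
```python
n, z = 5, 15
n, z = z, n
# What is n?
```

Trace (tracking n):
n, z = (5, 15)  # -> n = 5, z = 15
n, z = (z, n)  # -> n = 15, z = 5

Answer: 15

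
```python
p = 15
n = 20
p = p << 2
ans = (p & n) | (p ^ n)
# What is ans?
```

Trace (tracking ans):
p = 15  # -> p = 15
n = 20  # -> n = 20
p = p << 2  # -> p = 60
ans = p & n | p ^ n  # -> ans = 60

Answer: 60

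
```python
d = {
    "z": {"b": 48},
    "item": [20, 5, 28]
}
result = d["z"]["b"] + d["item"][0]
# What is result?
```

Trace (tracking result):
d = {'z': {'b': 48}, 'item': [20, 5, 28]}  # -> d = {'z': {'b': 48}, 'item': [20, 5, 28]}
result = d['z']['b'] + d['item'][0]  # -> result = 68

Answer: 68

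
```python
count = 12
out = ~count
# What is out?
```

Trace (tracking out):
count = 12  # -> count = 12
out = ~count  # -> out = -13

Answer: -13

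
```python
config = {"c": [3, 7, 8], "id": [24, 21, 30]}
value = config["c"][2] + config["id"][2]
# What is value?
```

Answer: 38

Derivation:
Trace (tracking value):
config = {'c': [3, 7, 8], 'id': [24, 21, 30]}  # -> config = {'c': [3, 7, 8], 'id': [24, 21, 30]}
value = config['c'][2] + config['id'][2]  # -> value = 38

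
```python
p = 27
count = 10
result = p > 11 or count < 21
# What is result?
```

Answer: True

Derivation:
Trace (tracking result):
p = 27  # -> p = 27
count = 10  # -> count = 10
result = p > 11 or count < 21  # -> result = True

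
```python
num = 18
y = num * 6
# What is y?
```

Answer: 108

Derivation:
Trace (tracking y):
num = 18  # -> num = 18
y = num * 6  # -> y = 108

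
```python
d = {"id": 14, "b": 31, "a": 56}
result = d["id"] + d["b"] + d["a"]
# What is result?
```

Trace (tracking result):
d = {'id': 14, 'b': 31, 'a': 56}  # -> d = {'id': 14, 'b': 31, 'a': 56}
result = d['id'] + d['b'] + d['a']  # -> result = 101

Answer: 101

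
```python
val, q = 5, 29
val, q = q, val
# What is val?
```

Answer: 29

Derivation:
Trace (tracking val):
val, q = (5, 29)  # -> val = 5, q = 29
val, q = (q, val)  # -> val = 29, q = 5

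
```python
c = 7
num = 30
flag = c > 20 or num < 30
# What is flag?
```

Trace (tracking flag):
c = 7  # -> c = 7
num = 30  # -> num = 30
flag = c > 20 or num < 30  # -> flag = False

Answer: False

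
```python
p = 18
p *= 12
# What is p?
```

Trace (tracking p):
p = 18  # -> p = 18
p *= 12  # -> p = 216

Answer: 216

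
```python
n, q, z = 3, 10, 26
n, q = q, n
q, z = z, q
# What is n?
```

Trace (tracking n):
n, q, z = (3, 10, 26)  # -> n = 3, q = 10, z = 26
n, q = (q, n)  # -> n = 10, q = 3
q, z = (z, q)  # -> q = 26, z = 3

Answer: 10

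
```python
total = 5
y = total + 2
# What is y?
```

Trace (tracking y):
total = 5  # -> total = 5
y = total + 2  # -> y = 7

Answer: 7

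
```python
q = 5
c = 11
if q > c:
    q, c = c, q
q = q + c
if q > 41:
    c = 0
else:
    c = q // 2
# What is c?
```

Trace (tracking c):
q = 5  # -> q = 5
c = 11  # -> c = 11
if q > c:  # condition is False
q = q + c  # -> q = 16
if q > 41:  # condition is False
else:
    c = q // 2  # -> c = 8

Answer: 8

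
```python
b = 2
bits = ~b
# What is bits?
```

Answer: -3

Derivation:
Trace (tracking bits):
b = 2  # -> b = 2
bits = ~b  # -> bits = -3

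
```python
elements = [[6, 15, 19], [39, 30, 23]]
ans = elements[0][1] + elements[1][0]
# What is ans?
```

Answer: 54

Derivation:
Trace (tracking ans):
elements = [[6, 15, 19], [39, 30, 23]]  # -> elements = [[6, 15, 19], [39, 30, 23]]
ans = elements[0][1] + elements[1][0]  # -> ans = 54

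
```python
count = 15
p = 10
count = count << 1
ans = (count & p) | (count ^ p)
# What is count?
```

Trace (tracking count):
count = 15  # -> count = 15
p = 10  # -> p = 10
count = count << 1  # -> count = 30
ans = count & p | count ^ p  # -> ans = 30

Answer: 30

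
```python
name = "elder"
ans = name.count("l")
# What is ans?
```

Answer: 1

Derivation:
Trace (tracking ans):
name = 'elder'  # -> name = 'elder'
ans = name.count('l')  # -> ans = 1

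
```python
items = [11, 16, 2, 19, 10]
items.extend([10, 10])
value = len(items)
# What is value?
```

Answer: 7

Derivation:
Trace (tracking value):
items = [11, 16, 2, 19, 10]  # -> items = [11, 16, 2, 19, 10]
items.extend([10, 10])  # -> items = [11, 16, 2, 19, 10, 10, 10]
value = len(items)  # -> value = 7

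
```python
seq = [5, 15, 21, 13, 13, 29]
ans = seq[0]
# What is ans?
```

Answer: 5

Derivation:
Trace (tracking ans):
seq = [5, 15, 21, 13, 13, 29]  # -> seq = [5, 15, 21, 13, 13, 29]
ans = seq[0]  # -> ans = 5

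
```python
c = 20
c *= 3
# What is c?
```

Answer: 60

Derivation:
Trace (tracking c):
c = 20  # -> c = 20
c *= 3  # -> c = 60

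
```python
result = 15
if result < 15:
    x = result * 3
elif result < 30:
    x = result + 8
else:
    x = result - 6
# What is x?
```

Trace (tracking x):
result = 15  # -> result = 15
if result < 15:  # condition is False
elif result < 30:  # condition is True
    x = result + 8  # -> x = 23

Answer: 23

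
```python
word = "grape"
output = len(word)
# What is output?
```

Trace (tracking output):
word = 'grape'  # -> word = 'grape'
output = len(word)  # -> output = 5

Answer: 5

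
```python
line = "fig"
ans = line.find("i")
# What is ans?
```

Answer: 1

Derivation:
Trace (tracking ans):
line = 'fig'  # -> line = 'fig'
ans = line.find('i')  # -> ans = 1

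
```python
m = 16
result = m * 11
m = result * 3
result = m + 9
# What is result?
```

Answer: 537

Derivation:
Trace (tracking result):
m = 16  # -> m = 16
result = m * 11  # -> result = 176
m = result * 3  # -> m = 528
result = m + 9  # -> result = 537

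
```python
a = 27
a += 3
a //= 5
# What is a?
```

Trace (tracking a):
a = 27  # -> a = 27
a += 3  # -> a = 30
a //= 5  # -> a = 6

Answer: 6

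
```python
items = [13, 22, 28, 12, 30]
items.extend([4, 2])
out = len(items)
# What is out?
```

Answer: 7

Derivation:
Trace (tracking out):
items = [13, 22, 28, 12, 30]  # -> items = [13, 22, 28, 12, 30]
items.extend([4, 2])  # -> items = [13, 22, 28, 12, 30, 4, 2]
out = len(items)  # -> out = 7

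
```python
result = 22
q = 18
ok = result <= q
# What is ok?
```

Trace (tracking ok):
result = 22  # -> result = 22
q = 18  # -> q = 18
ok = result <= q  # -> ok = False

Answer: False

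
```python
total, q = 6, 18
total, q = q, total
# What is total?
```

Trace (tracking total):
total, q = (6, 18)  # -> total = 6, q = 18
total, q = (q, total)  # -> total = 18, q = 6

Answer: 18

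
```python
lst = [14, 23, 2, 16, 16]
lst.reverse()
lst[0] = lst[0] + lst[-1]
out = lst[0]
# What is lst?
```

Answer: [30, 16, 2, 23, 14]

Derivation:
Trace (tracking lst):
lst = [14, 23, 2, 16, 16]  # -> lst = [14, 23, 2, 16, 16]
lst.reverse()  # -> lst = [16, 16, 2, 23, 14]
lst[0] = lst[0] + lst[-1]  # -> lst = [30, 16, 2, 23, 14]
out = lst[0]  # -> out = 30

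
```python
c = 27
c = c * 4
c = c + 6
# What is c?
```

Trace (tracking c):
c = 27  # -> c = 27
c = c * 4  # -> c = 108
c = c + 6  # -> c = 114

Answer: 114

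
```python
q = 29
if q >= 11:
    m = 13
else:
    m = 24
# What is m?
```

Trace (tracking m):
q = 29  # -> q = 29
if q >= 11:  # condition is True
    m = 13  # -> m = 13

Answer: 13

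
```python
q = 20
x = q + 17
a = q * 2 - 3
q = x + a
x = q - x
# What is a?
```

Trace (tracking a):
q = 20  # -> q = 20
x = q + 17  # -> x = 37
a = q * 2 - 3  # -> a = 37
q = x + a  # -> q = 74
x = q - x  # -> x = 37

Answer: 37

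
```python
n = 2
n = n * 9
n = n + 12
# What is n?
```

Answer: 30

Derivation:
Trace (tracking n):
n = 2  # -> n = 2
n = n * 9  # -> n = 18
n = n + 12  # -> n = 30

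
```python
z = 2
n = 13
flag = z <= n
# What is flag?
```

Trace (tracking flag):
z = 2  # -> z = 2
n = 13  # -> n = 13
flag = z <= n  # -> flag = True

Answer: True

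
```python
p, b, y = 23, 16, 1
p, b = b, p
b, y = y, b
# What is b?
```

Trace (tracking b):
p, b, y = (23, 16, 1)  # -> p = 23, b = 16, y = 1
p, b = (b, p)  # -> p = 16, b = 23
b, y = (y, b)  # -> b = 1, y = 23

Answer: 1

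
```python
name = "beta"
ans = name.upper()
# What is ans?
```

Answer: 'BETA'

Derivation:
Trace (tracking ans):
name = 'beta'  # -> name = 'beta'
ans = name.upper()  # -> ans = 'BETA'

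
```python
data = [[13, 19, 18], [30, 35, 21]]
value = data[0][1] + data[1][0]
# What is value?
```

Trace (tracking value):
data = [[13, 19, 18], [30, 35, 21]]  # -> data = [[13, 19, 18], [30, 35, 21]]
value = data[0][1] + data[1][0]  # -> value = 49

Answer: 49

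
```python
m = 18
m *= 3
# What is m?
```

Answer: 54

Derivation:
Trace (tracking m):
m = 18  # -> m = 18
m *= 3  # -> m = 54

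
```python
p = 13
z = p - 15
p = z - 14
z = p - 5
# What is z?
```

Answer: -21

Derivation:
Trace (tracking z):
p = 13  # -> p = 13
z = p - 15  # -> z = -2
p = z - 14  # -> p = -16
z = p - 5  # -> z = -21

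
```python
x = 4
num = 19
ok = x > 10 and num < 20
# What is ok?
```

Trace (tracking ok):
x = 4  # -> x = 4
num = 19  # -> num = 19
ok = x > 10 and num < 20  # -> ok = False

Answer: False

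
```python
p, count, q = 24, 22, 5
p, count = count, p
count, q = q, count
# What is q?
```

Answer: 24

Derivation:
Trace (tracking q):
p, count, q = (24, 22, 5)  # -> p = 24, count = 22, q = 5
p, count = (count, p)  # -> p = 22, count = 24
count, q = (q, count)  # -> count = 5, q = 24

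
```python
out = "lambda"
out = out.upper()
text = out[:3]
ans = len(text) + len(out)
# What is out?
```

Trace (tracking out):
out = 'lambda'  # -> out = 'lambda'
out = out.upper()  # -> out = 'LAMBDA'
text = out[:3]  # -> text = 'LAM'
ans = len(text) + len(out)  # -> ans = 9

Answer: 'LAMBDA'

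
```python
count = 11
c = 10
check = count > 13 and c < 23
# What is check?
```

Answer: False

Derivation:
Trace (tracking check):
count = 11  # -> count = 11
c = 10  # -> c = 10
check = count > 13 and c < 23  # -> check = False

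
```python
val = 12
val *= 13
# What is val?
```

Answer: 156

Derivation:
Trace (tracking val):
val = 12  # -> val = 12
val *= 13  # -> val = 156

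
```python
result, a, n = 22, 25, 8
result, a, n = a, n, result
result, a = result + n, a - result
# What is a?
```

Answer: -17

Derivation:
Trace (tracking a):
result, a, n = (22, 25, 8)  # -> result = 22, a = 25, n = 8
result, a, n = (a, n, result)  # -> result = 25, a = 8, n = 22
result, a = (result + n, a - result)  # -> result = 47, a = -17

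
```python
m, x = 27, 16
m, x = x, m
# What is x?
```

Answer: 27

Derivation:
Trace (tracking x):
m, x = (27, 16)  # -> m = 27, x = 16
m, x = (x, m)  # -> m = 16, x = 27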